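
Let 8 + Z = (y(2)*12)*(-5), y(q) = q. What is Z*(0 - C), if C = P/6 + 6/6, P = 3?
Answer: 192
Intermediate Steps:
Z = -128 (Z = -8 + (2*12)*(-5) = -8 + 24*(-5) = -8 - 120 = -128)
C = 3/2 (C = 3/6 + 6/6 = 3*(⅙) + 6*(⅙) = ½ + 1 = 3/2 ≈ 1.5000)
Z*(0 - C) = -128*(0 - 1*3/2) = -128*(0 - 3/2) = -128*(-3/2) = 192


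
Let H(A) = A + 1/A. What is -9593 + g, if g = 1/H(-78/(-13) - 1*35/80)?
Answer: -78440537/8177 ≈ -9592.8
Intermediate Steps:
g = 1424/8177 (g = 1/((-78/(-13) - 1*35/80) + 1/(-78/(-13) - 1*35/80)) = 1/((-78*(-1/13) - 35*1/80) + 1/(-78*(-1/13) - 35*1/80)) = 1/((6 - 7/16) + 1/(6 - 7/16)) = 1/(89/16 + 1/(89/16)) = 1/(89/16 + 16/89) = 1/(8177/1424) = 1424/8177 ≈ 0.17415)
-9593 + g = -9593 + 1424/8177 = -78440537/8177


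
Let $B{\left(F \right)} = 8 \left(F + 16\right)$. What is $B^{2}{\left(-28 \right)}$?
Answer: $9216$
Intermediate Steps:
$B{\left(F \right)} = 128 + 8 F$ ($B{\left(F \right)} = 8 \left(16 + F\right) = 128 + 8 F$)
$B^{2}{\left(-28 \right)} = \left(128 + 8 \left(-28\right)\right)^{2} = \left(128 - 224\right)^{2} = \left(-96\right)^{2} = 9216$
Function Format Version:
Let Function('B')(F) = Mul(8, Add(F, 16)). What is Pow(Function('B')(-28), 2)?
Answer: 9216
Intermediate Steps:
Function('B')(F) = Add(128, Mul(8, F)) (Function('B')(F) = Mul(8, Add(16, F)) = Add(128, Mul(8, F)))
Pow(Function('B')(-28), 2) = Pow(Add(128, Mul(8, -28)), 2) = Pow(Add(128, -224), 2) = Pow(-96, 2) = 9216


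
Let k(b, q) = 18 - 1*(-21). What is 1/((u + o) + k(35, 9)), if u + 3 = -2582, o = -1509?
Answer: -1/4055 ≈ -0.00024661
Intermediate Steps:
k(b, q) = 39 (k(b, q) = 18 + 21 = 39)
u = -2585 (u = -3 - 2582 = -2585)
1/((u + o) + k(35, 9)) = 1/((-2585 - 1509) + 39) = 1/(-4094 + 39) = 1/(-4055) = -1/4055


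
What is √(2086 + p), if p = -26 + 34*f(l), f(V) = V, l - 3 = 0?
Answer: √2162 ≈ 46.497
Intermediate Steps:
l = 3 (l = 3 + 0 = 3)
p = 76 (p = -26 + 34*3 = -26 + 102 = 76)
√(2086 + p) = √(2086 + 76) = √2162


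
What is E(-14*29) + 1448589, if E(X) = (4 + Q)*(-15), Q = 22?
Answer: 1448199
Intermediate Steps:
E(X) = -390 (E(X) = (4 + 22)*(-15) = 26*(-15) = -390)
E(-14*29) + 1448589 = -390 + 1448589 = 1448199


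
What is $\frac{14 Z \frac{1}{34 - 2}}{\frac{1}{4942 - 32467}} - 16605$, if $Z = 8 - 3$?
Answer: $- \frac{1229055}{16} \approx -76816.0$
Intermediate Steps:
$Z = 5$ ($Z = 8 - 3 = 5$)
$\frac{14 Z \frac{1}{34 - 2}}{\frac{1}{4942 - 32467}} - 16605 = \frac{14 \cdot 5 \frac{1}{34 - 2}}{\frac{1}{4942 - 32467}} - 16605 = \frac{70 \cdot \frac{1}{32}}{\frac{1}{-27525}} - 16605 = \frac{70 \cdot \frac{1}{32}}{- \frac{1}{27525}} - 16605 = \frac{35}{16} \left(-27525\right) - 16605 = - \frac{963375}{16} - 16605 = - \frac{1229055}{16}$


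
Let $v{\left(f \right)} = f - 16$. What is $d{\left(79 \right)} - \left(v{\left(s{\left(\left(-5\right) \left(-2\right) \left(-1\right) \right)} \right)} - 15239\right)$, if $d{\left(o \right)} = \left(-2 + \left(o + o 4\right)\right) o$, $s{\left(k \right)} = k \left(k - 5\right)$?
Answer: $46152$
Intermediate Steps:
$s{\left(k \right)} = k \left(-5 + k\right)$
$v{\left(f \right)} = -16 + f$ ($v{\left(f \right)} = f - 16 = -16 + f$)
$d{\left(o \right)} = o \left(-2 + 5 o\right)$ ($d{\left(o \right)} = \left(-2 + \left(o + 4 o\right)\right) o = \left(-2 + 5 o\right) o = o \left(-2 + 5 o\right)$)
$d{\left(79 \right)} - \left(v{\left(s{\left(\left(-5\right) \left(-2\right) \left(-1\right) \right)} \right)} - 15239\right) = 79 \left(-2 + 5 \cdot 79\right) - \left(\left(-16 + \left(-5\right) \left(-2\right) \left(-1\right) \left(-5 + \left(-5\right) \left(-2\right) \left(-1\right)\right)\right) - 15239\right) = 79 \left(-2 + 395\right) - \left(\left(-16 + 10 \left(-1\right) \left(-5 + 10 \left(-1\right)\right)\right) - 15239\right) = 79 \cdot 393 - \left(\left(-16 - 10 \left(-5 - 10\right)\right) - 15239\right) = 31047 - \left(\left(-16 - -150\right) - 15239\right) = 31047 - \left(\left(-16 + 150\right) - 15239\right) = 31047 - \left(134 - 15239\right) = 31047 - -15105 = 31047 + 15105 = 46152$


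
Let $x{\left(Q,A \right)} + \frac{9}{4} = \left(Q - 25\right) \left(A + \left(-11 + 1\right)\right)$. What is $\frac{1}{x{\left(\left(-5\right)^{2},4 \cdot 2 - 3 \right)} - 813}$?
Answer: $- \frac{4}{3261} \approx -0.0012266$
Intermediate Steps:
$x{\left(Q,A \right)} = - \frac{9}{4} + \left(-25 + Q\right) \left(-10 + A\right)$ ($x{\left(Q,A \right)} = - \frac{9}{4} + \left(Q - 25\right) \left(A + \left(-11 + 1\right)\right) = - \frac{9}{4} + \left(-25 + Q\right) \left(A - 10\right) = - \frac{9}{4} + \left(-25 + Q\right) \left(-10 + A\right)$)
$\frac{1}{x{\left(\left(-5\right)^{2},4 \cdot 2 - 3 \right)} - 813} = \frac{1}{\left(\frac{991}{4} - 25 \left(4 \cdot 2 - 3\right) - 10 \left(-5\right)^{2} + \left(4 \cdot 2 - 3\right) \left(-5\right)^{2}\right) - 813} = \frac{1}{\left(\frac{991}{4} - 25 \left(8 - 3\right) - 250 + \left(8 - 3\right) 25\right) - 813} = \frac{1}{\left(\frac{991}{4} - 125 - 250 + 5 \cdot 25\right) - 813} = \frac{1}{\left(\frac{991}{4} - 125 - 250 + 125\right) - 813} = \frac{1}{- \frac{9}{4} - 813} = \frac{1}{- \frac{3261}{4}} = - \frac{4}{3261}$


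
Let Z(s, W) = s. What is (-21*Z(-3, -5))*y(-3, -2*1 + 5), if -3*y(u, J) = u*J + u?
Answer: 252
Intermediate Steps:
y(u, J) = -u/3 - J*u/3 (y(u, J) = -(u*J + u)/3 = -(J*u + u)/3 = -(u + J*u)/3 = -u/3 - J*u/3)
(-21*Z(-3, -5))*y(-3, -2*1 + 5) = (-21*(-3))*(-1/3*(-3)*(1 + (-2*1 + 5))) = 63*(-1/3*(-3)*(1 + (-2 + 5))) = 63*(-1/3*(-3)*(1 + 3)) = 63*(-1/3*(-3)*4) = 63*4 = 252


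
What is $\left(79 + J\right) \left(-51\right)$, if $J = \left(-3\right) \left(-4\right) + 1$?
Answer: $-4692$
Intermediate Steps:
$J = 13$ ($J = 12 + 1 = 13$)
$\left(79 + J\right) \left(-51\right) = \left(79 + 13\right) \left(-51\right) = 92 \left(-51\right) = -4692$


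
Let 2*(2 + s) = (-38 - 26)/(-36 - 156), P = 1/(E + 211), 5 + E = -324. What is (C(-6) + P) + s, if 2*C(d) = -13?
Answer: -2953/354 ≈ -8.3418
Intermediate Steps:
E = -329 (E = -5 - 324 = -329)
C(d) = -13/2 (C(d) = (½)*(-13) = -13/2)
P = -1/118 (P = 1/(-329 + 211) = 1/(-118) = -1/118 ≈ -0.0084746)
s = -11/6 (s = -2 + ((-38 - 26)/(-36 - 156))/2 = -2 + (-64/(-192))/2 = -2 + (-64*(-1/192))/2 = -2 + (½)*(⅓) = -2 + ⅙ = -11/6 ≈ -1.8333)
(C(-6) + P) + s = (-13/2 - 1/118) - 11/6 = -384/59 - 11/6 = -2953/354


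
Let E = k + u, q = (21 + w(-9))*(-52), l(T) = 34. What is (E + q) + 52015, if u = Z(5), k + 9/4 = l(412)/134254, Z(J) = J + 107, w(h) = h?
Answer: 13828363449/268508 ≈ 51501.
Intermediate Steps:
Z(J) = 107 + J
k = -604075/268508 (k = -9/4 + 34/134254 = -9/4 + 34*(1/134254) = -9/4 + 17/67127 = -604075/268508 ≈ -2.2497)
u = 112 (u = 107 + 5 = 112)
q = -624 (q = (21 - 9)*(-52) = 12*(-52) = -624)
E = 29468821/268508 (E = -604075/268508 + 112 = 29468821/268508 ≈ 109.75)
(E + q) + 52015 = (29468821/268508 - 624) + 52015 = -138080171/268508 + 52015 = 13828363449/268508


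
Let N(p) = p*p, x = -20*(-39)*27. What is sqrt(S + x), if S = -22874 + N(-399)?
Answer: sqrt(157387) ≈ 396.72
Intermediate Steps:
x = 21060 (x = 780*27 = 21060)
N(p) = p**2
S = 136327 (S = -22874 + (-399)**2 = -22874 + 159201 = 136327)
sqrt(S + x) = sqrt(136327 + 21060) = sqrt(157387)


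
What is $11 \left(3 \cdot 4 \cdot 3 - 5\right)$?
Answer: $341$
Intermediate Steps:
$11 \left(3 \cdot 4 \cdot 3 - 5\right) = 11 \left(12 \cdot 3 - 5\right) = 11 \left(36 - 5\right) = 11 \cdot 31 = 341$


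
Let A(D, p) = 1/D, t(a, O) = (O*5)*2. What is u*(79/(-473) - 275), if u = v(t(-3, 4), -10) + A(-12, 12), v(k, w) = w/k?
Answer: 130154/1419 ≈ 91.722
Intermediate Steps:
t(a, O) = 10*O (t(a, O) = (5*O)*2 = 10*O)
u = -1/3 (u = -10/(10*4) + 1/(-12) = -10/40 - 1/12 = -10*1/40 - 1/12 = -1/4 - 1/12 = -1/3 ≈ -0.33333)
u*(79/(-473) - 275) = -(79/(-473) - 275)/3 = -(79*(-1/473) - 275)/3 = -(-79/473 - 275)/3 = -1/3*(-130154/473) = 130154/1419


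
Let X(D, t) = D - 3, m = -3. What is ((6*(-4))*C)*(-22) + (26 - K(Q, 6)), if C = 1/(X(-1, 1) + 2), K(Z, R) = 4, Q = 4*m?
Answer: -242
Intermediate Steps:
X(D, t) = -3 + D
Q = -12 (Q = 4*(-3) = -12)
C = -1/2 (C = 1/((-3 - 1) + 2) = 1/(-4 + 2) = 1/(-2) = -1/2 ≈ -0.50000)
((6*(-4))*C)*(-22) + (26 - K(Q, 6)) = ((6*(-4))*(-1/2))*(-22) + (26 - 1*4) = -24*(-1/2)*(-22) + (26 - 4) = 12*(-22) + 22 = -264 + 22 = -242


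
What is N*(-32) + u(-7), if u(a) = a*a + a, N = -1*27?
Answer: 906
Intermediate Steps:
N = -27
u(a) = a + a² (u(a) = a² + a = a + a²)
N*(-32) + u(-7) = -27*(-32) - 7*(1 - 7) = 864 - 7*(-6) = 864 + 42 = 906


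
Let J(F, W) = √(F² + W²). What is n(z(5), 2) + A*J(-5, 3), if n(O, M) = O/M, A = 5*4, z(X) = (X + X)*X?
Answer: 25 + 20*√34 ≈ 141.62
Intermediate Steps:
z(X) = 2*X² (z(X) = (2*X)*X = 2*X²)
A = 20
n(z(5), 2) + A*J(-5, 3) = (2*5²)/2 + 20*√((-5)² + 3²) = (2*25)*(½) + 20*√(25 + 9) = 50*(½) + 20*√34 = 25 + 20*√34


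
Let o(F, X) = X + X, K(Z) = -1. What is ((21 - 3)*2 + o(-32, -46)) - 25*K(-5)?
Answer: -31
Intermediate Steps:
o(F, X) = 2*X
((21 - 3)*2 + o(-32, -46)) - 25*K(-5) = ((21 - 3)*2 + 2*(-46)) - 25*(-1) = (18*2 - 92) + 25 = (36 - 92) + 25 = -56 + 25 = -31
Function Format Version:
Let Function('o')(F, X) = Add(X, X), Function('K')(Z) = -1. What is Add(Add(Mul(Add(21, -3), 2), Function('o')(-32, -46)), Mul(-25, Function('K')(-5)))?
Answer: -31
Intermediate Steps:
Function('o')(F, X) = Mul(2, X)
Add(Add(Mul(Add(21, -3), 2), Function('o')(-32, -46)), Mul(-25, Function('K')(-5))) = Add(Add(Mul(Add(21, -3), 2), Mul(2, -46)), Mul(-25, -1)) = Add(Add(Mul(18, 2), -92), 25) = Add(Add(36, -92), 25) = Add(-56, 25) = -31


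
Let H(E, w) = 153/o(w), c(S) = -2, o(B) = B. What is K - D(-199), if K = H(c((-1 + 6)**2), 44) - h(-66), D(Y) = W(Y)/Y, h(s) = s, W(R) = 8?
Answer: 608695/8756 ≈ 69.517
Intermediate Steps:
D(Y) = 8/Y
H(E, w) = 153/w
K = 3057/44 (K = 153/44 - 1*(-66) = 153*(1/44) + 66 = 153/44 + 66 = 3057/44 ≈ 69.477)
K - D(-199) = 3057/44 - 8/(-199) = 3057/44 - 8*(-1)/199 = 3057/44 - 1*(-8/199) = 3057/44 + 8/199 = 608695/8756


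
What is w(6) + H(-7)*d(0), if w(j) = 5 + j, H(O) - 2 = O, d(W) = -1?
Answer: 16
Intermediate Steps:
H(O) = 2 + O
w(6) + H(-7)*d(0) = (5 + 6) + (2 - 7)*(-1) = 11 - 5*(-1) = 11 + 5 = 16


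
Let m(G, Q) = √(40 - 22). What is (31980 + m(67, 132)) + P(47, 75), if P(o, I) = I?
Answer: 32055 + 3*√2 ≈ 32059.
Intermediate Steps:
m(G, Q) = 3*√2 (m(G, Q) = √18 = 3*√2)
(31980 + m(67, 132)) + P(47, 75) = (31980 + 3*√2) + 75 = 32055 + 3*√2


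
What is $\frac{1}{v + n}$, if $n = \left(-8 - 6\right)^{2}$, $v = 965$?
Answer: $\frac{1}{1161} \approx 0.00086133$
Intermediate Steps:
$n = 196$ ($n = \left(-14\right)^{2} = 196$)
$\frac{1}{v + n} = \frac{1}{965 + 196} = \frac{1}{1161}$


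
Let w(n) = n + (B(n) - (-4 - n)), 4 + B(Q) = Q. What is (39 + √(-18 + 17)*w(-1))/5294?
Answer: 39/5294 - 3*I/5294 ≈ 0.0073668 - 0.00056668*I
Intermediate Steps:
B(Q) = -4 + Q
w(n) = 3*n (w(n) = n + ((-4 + n) - (-4 - n)) = n + ((-4 + n) + (4 + n)) = n + 2*n = 3*n)
(39 + √(-18 + 17)*w(-1))/5294 = (39 + √(-18 + 17)*(3*(-1)))/5294 = (39 + √(-1)*(-3))*(1/5294) = (39 + I*(-3))*(1/5294) = (39 - 3*I)*(1/5294) = 39/5294 - 3*I/5294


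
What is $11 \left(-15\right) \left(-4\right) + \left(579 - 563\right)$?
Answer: $676$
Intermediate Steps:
$11 \left(-15\right) \left(-4\right) + \left(579 - 563\right) = \left(-165\right) \left(-4\right) + 16 = 660 + 16 = 676$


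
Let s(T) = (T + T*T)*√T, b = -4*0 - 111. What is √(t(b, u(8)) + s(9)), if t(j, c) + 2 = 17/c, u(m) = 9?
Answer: √2429/3 ≈ 16.428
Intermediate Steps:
b = -111 (b = 0 - 111 = -111)
t(j, c) = -2 + 17/c
s(T) = √T*(T + T²) (s(T) = (T + T²)*√T = √T*(T + T²))
√(t(b, u(8)) + s(9)) = √((-2 + 17/9) + 9^(3/2)*(1 + 9)) = √((-2 + 17*(⅑)) + 27*10) = √((-2 + 17/9) + 270) = √(-⅑ + 270) = √(2429/9) = √2429/3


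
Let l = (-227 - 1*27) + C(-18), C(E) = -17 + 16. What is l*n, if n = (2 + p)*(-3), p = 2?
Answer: 3060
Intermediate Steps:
C(E) = -1
n = -12 (n = (2 + 2)*(-3) = 4*(-3) = -12)
l = -255 (l = (-227 - 1*27) - 1 = (-227 - 27) - 1 = -254 - 1 = -255)
l*n = -255*(-12) = 3060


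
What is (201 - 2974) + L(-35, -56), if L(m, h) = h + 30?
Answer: -2799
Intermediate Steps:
L(m, h) = 30 + h
(201 - 2974) + L(-35, -56) = (201 - 2974) + (30 - 56) = -2773 - 26 = -2799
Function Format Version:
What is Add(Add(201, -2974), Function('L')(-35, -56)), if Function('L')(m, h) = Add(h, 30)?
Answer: -2799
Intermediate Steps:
Function('L')(m, h) = Add(30, h)
Add(Add(201, -2974), Function('L')(-35, -56)) = Add(Add(201, -2974), Add(30, -56)) = Add(-2773, -26) = -2799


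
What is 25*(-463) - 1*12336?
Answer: -23911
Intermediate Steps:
25*(-463) - 1*12336 = -11575 - 12336 = -23911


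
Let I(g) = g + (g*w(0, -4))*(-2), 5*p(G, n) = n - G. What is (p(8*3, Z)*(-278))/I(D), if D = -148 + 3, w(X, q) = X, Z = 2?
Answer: -6116/725 ≈ -8.4359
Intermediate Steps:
D = -145
p(G, n) = -G/5 + n/5 (p(G, n) = (n - G)/5 = -G/5 + n/5)
I(g) = g (I(g) = g + (g*0)*(-2) = g + 0*(-2) = g + 0 = g)
(p(8*3, Z)*(-278))/I(D) = ((-8*3/5 + (⅕)*2)*(-278))/(-145) = ((-⅕*24 + ⅖)*(-278))*(-1/145) = ((-24/5 + ⅖)*(-278))*(-1/145) = -22/5*(-278)*(-1/145) = (6116/5)*(-1/145) = -6116/725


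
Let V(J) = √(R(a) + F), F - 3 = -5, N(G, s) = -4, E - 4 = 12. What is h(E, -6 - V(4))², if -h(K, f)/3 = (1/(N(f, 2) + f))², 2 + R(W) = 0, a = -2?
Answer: 1071/1827904 - 135*I/228488 ≈ 0.00058592 - 0.00059084*I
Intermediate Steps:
E = 16 (E = 4 + 12 = 16)
F = -2 (F = 3 - 5 = -2)
R(W) = -2 (R(W) = -2 + 0 = -2)
V(J) = 2*I (V(J) = √(-2 - 2) = √(-4) = 2*I)
h(K, f) = -3/(-4 + f)²
h(E, -6 - V(4))² = (-3/(-4 + (-6 - 2*I))²)² = (-3/(-10 - 2*I)²)² = 9/(-10 - 2*I)⁴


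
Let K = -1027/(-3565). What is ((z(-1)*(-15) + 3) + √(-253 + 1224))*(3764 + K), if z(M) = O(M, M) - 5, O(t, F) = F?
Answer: 40259061/115 + 13419687*√971/3565 ≈ 4.6738e+5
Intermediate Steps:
K = 1027/3565 (K = -1027*(-1/3565) = 1027/3565 ≈ 0.28808)
z(M) = -5 + M (z(M) = M - 5 = -5 + M)
((z(-1)*(-15) + 3) + √(-253 + 1224))*(3764 + K) = (((-5 - 1)*(-15) + 3) + √(-253 + 1224))*(3764 + 1027/3565) = ((-6*(-15) + 3) + √971)*(13419687/3565) = ((90 + 3) + √971)*(13419687/3565) = (93 + √971)*(13419687/3565) = 40259061/115 + 13419687*√971/3565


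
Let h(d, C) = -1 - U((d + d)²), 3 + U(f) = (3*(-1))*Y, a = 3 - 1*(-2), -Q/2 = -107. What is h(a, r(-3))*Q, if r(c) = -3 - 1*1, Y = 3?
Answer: 2354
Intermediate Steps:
Q = 214 (Q = -2*(-107) = 214)
r(c) = -4 (r(c) = -3 - 1 = -4)
a = 5 (a = 3 + 2 = 5)
U(f) = -12 (U(f) = -3 + (3*(-1))*3 = -3 - 3*3 = -3 - 9 = -12)
h(d, C) = 11 (h(d, C) = -1 - 1*(-12) = -1 + 12 = 11)
h(a, r(-3))*Q = 11*214 = 2354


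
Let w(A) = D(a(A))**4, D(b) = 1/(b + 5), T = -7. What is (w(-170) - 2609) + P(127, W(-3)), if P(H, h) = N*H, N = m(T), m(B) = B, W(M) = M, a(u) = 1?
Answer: -4533407/1296 ≈ -3498.0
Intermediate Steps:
D(b) = 1/(5 + b)
w(A) = 1/1296 (w(A) = (1/(5 + 1))**4 = (1/6)**4 = 1/1296)
N = -7
P(H, h) = -7*H
(w(-170) - 2609) + P(127, W(-3)) = (1/1296 - 2609) - 7*127 = -3381263/1296 - 889 = -4533407/1296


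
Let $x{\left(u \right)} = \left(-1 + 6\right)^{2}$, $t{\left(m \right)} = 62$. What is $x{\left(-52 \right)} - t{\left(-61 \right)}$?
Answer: $-37$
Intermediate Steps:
$x{\left(u \right)} = 25$ ($x{\left(u \right)} = 5^{2} = 25$)
$x{\left(-52 \right)} - t{\left(-61 \right)} = 25 - 62 = -37$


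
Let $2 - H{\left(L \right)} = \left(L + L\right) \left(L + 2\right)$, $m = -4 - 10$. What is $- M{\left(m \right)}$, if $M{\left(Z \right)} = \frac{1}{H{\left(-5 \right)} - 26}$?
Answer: $\frac{1}{54} \approx 0.018519$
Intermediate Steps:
$m = -14$ ($m = -4 - 10 = -14$)
$H{\left(L \right)} = 2 - 2 L \left(2 + L\right)$ ($H{\left(L \right)} = 2 - \left(L + L\right) \left(L + 2\right) = 2 - 2 L \left(2 + L\right)$)
$M{\left(Z \right)} = - \frac{1}{54}$ ($M{\left(Z \right)} = \frac{1}{\left(2 - -20 - 2 \left(-5\right)^{2}\right) - 26} = \frac{1}{\left(2 + 20 - 50\right) - 26} = \frac{1}{-28 - 26} = \frac{1}{-54} = - \frac{1}{54}$)
$- M{\left(m \right)} = \left(-1\right) \left(- \frac{1}{54}\right) = \frac{1}{54}$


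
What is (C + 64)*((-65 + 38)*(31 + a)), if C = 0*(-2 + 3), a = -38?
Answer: 12096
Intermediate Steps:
C = 0 (C = 0*1 = 0)
(C + 64)*((-65 + 38)*(31 + a)) = (0 + 64)*((-65 + 38)*(31 - 38)) = 64*(-27*(-7)) = 64*189 = 12096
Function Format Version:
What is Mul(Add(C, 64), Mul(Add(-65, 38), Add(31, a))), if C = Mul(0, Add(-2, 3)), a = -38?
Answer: 12096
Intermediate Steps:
C = 0 (C = Mul(0, 1) = 0)
Mul(Add(C, 64), Mul(Add(-65, 38), Add(31, a))) = Mul(Add(0, 64), Mul(Add(-65, 38), Add(31, -38))) = Mul(64, Mul(-27, -7)) = Mul(64, 189) = 12096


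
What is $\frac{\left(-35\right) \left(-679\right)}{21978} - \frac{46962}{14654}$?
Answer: $- \frac{341939263}{161032806} \approx -2.1234$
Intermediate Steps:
$\frac{\left(-35\right) \left(-679\right)}{21978} - \frac{46962}{14654} = 23765 \cdot \frac{1}{21978} - \frac{23481}{7327} = \frac{23765}{21978} - \frac{23481}{7327} = - \frac{341939263}{161032806}$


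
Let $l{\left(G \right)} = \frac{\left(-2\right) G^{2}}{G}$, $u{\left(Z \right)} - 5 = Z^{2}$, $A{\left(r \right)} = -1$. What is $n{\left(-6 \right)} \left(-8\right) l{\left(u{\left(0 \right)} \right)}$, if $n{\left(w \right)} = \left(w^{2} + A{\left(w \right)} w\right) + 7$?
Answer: $3920$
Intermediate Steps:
$n{\left(w \right)} = 7 + w^{2} - w$ ($n{\left(w \right)} = \left(w^{2} - w\right) + 7 = 7 + w^{2} - w$)
$u{\left(Z \right)} = 5 + Z^{2}$
$l{\left(G \right)} = - 2 G$
$n{\left(-6 \right)} \left(-8\right) l{\left(u{\left(0 \right)} \right)} = \left(7 + \left(-6\right)^{2} - -6\right) \left(-8\right) \left(- 2 \left(5 + 0^{2}\right)\right) = \left(7 + 36 + 6\right) \left(-8\right) \left(- 2 \left(5 + 0\right)\right) = 49 \left(-8\right) \left(\left(-2\right) 5\right) = \left(-392\right) \left(-10\right) = 3920$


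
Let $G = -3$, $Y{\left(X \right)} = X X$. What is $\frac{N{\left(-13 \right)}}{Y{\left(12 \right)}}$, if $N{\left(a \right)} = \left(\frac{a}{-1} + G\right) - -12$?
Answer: $\frac{11}{72} \approx 0.15278$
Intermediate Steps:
$Y{\left(X \right)} = X^{2}$
$N{\left(a \right)} = 9 - a$ ($N{\left(a \right)} = \left(\frac{a}{-1} - 3\right) - -12 = \left(a \left(-1\right) - 3\right) + 12 = \left(- a - 3\right) + 12 = \left(-3 - a\right) + 12 = 9 - a$)
$\frac{N{\left(-13 \right)}}{Y{\left(12 \right)}} = \frac{9 - -13}{12^{2}} = \frac{9 + 13}{144} = 22 \cdot \frac{1}{144} = \frac{11}{72}$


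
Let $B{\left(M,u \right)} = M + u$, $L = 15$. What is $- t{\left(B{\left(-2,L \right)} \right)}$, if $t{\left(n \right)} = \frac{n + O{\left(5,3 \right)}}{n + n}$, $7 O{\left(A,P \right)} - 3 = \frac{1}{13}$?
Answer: $- \frac{1223}{2366} \approx -0.51691$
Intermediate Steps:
$O{\left(A,P \right)} = \frac{40}{91}$ ($O{\left(A,P \right)} = \frac{3}{7} + \frac{1}{7 \cdot 13} = \frac{3}{7} + \frac{1}{7} \cdot \frac{1}{13} = \frac{3}{7} + \frac{1}{91} = \frac{40}{91}$)
$t{\left(n \right)} = \frac{\frac{40}{91} + n}{2 n}$ ($t{\left(n \right)} = \frac{n + \frac{40}{91}}{n + n} = \frac{\frac{40}{91} + n}{2 n}$)
$- t{\left(B{\left(-2,L \right)} \right)} = - \frac{40 + 91 \left(-2 + 15\right)}{182 \left(-2 + 15\right)} = - \frac{40 + 91 \cdot 13}{182 \cdot 13} = - \frac{40 + 1183}{182 \cdot 13} = - \frac{1223}{182 \cdot 13} = \left(-1\right) \frac{1223}{2366} = - \frac{1223}{2366}$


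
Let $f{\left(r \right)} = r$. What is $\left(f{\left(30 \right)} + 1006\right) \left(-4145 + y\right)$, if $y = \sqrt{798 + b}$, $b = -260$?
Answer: $-4294220 + 1036 \sqrt{538} \approx -4.2702 \cdot 10^{6}$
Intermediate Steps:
$y = \sqrt{538}$ ($y = \sqrt{798 - 260} = \sqrt{538} \approx 23.195$)
$\left(f{\left(30 \right)} + 1006\right) \left(-4145 + y\right) = \left(30 + 1006\right) \left(-4145 + \sqrt{538}\right) = 1036 \left(-4145 + \sqrt{538}\right) = -4294220 + 1036 \sqrt{538}$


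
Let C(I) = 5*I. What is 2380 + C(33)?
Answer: 2545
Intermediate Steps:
2380 + C(33) = 2380 + 5*33 = 2380 + 165 = 2545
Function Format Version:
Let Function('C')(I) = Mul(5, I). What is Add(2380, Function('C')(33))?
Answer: 2545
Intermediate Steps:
Add(2380, Function('C')(33)) = Add(2380, Mul(5, 33)) = Add(2380, 165) = 2545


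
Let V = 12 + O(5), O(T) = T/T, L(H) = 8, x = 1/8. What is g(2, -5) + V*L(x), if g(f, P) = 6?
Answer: 110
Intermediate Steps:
x = ⅛ ≈ 0.12500
O(T) = 1
V = 13 (V = 12 + 1 = 13)
g(2, -5) + V*L(x) = 6 + 13*8 = 6 + 104 = 110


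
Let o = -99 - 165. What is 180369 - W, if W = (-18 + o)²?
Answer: 100845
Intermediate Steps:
o = -264
W = 79524 (W = (-18 - 264)² = (-282)² = 79524)
180369 - W = 180369 - 1*79524 = 180369 - 79524 = 100845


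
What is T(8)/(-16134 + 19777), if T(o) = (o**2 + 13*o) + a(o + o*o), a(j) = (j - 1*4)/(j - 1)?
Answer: 11996/258653 ≈ 0.046379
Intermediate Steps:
a(j) = (-4 + j)/(-1 + j) (a(j) = (j - 4)/(-1 + j) = (-4 + j)/(-1 + j))
T(o) = o**2 + 13*o + (-4 + o + o**2)/(-1 + o + o**2) (T(o) = (o**2 + 13*o) + (-4 + (o + o*o))/(-1 + (o + o*o)) = (o**2 + 13*o) + (-4 + (o + o**2))/(-1 + (o + o**2)) = (o**2 + 13*o) + (-4 + o + o**2)/(-1 + o + o**2) = o**2 + 13*o + (-4 + o + o**2)/(-1 + o + o**2))
T(8)/(-16134 + 19777) = ((-4 + 8*(1 + 8) + 8*(-1 + 8*(1 + 8))*(13 + 8))/(-1 + 8*(1 + 8)))/(-16134 + 19777) = ((-4 + 8*9 + 8*(-1 + 8*9)*21)/(-1 + 8*9))/3643 = ((-4 + 72 + 8*(-1 + 72)*21)/(-1 + 72))/3643 = ((-4 + 72 + 8*71*21)/71)/3643 = ((-4 + 72 + 11928)/71)/3643 = ((1/71)*11996)/3643 = (1/3643)*(11996/71) = 11996/258653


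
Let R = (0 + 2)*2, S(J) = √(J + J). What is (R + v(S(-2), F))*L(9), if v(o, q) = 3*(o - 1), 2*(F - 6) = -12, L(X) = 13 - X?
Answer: 4 + 24*I ≈ 4.0 + 24.0*I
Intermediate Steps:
F = 0 (F = 6 + (½)*(-12) = 6 - 6 = 0)
S(J) = √2*√J (S(J) = √(2*J) = √2*√J)
v(o, q) = -3 + 3*o (v(o, q) = 3*(-1 + o) = -3 + 3*o)
R = 4 (R = 2*2 = 4)
(R + v(S(-2), F))*L(9) = (4 + (-3 + 3*(√2*√(-2))))*(13 - 1*9) = (4 + (-3 + 3*(√2*(I*√2))))*(13 - 9) = (4 + (-3 + 3*(2*I)))*4 = (4 + (-3 + 6*I))*4 = (1 + 6*I)*4 = 4 + 24*I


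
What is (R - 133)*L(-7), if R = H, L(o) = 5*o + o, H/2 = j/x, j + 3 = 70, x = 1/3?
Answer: -11298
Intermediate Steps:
x = ⅓ ≈ 0.33333
j = 67 (j = -3 + 70 = 67)
H = 402 (H = 2*(67/(⅓)) = 2*(67*3) = 2*201 = 402)
L(o) = 6*o
R = 402
(R - 133)*L(-7) = (402 - 133)*(6*(-7)) = 269*(-42) = -11298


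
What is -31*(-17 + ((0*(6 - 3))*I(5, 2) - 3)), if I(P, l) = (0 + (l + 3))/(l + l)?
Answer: 620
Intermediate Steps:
I(P, l) = (3 + l)/(2*l) (I(P, l) = (0 + (3 + l))/((2*l)) = (3 + l)*(1/(2*l)) = (3 + l)/(2*l))
-31*(-17 + ((0*(6 - 3))*I(5, 2) - 3)) = -31*(-17 + ((0*(6 - 3))*((½)*(3 + 2)/2) - 3)) = -31*(-17 + ((0*3)*((½)*(½)*5) - 3)) = -31*(-17 + (0*(5/4) - 3)) = -31*(-17 + (0 - 3)) = -31*(-17 - 3) = -31*(-20) = 620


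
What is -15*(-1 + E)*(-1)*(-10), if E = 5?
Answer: -600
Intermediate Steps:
-15*(-1 + E)*(-1)*(-10) = -15*(-1 + 5)*(-1)*(-10) = -60*(-1)*(-10) = -15*(-4)*(-10) = 60*(-10) = -600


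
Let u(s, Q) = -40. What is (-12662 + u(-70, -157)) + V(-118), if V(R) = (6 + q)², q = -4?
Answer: -12698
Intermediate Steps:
V(R) = 4 (V(R) = (6 - 4)² = 2² = 4)
(-12662 + u(-70, -157)) + V(-118) = (-12662 - 40) + 4 = -12702 + 4 = -12698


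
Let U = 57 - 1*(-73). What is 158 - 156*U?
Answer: -20122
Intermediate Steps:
U = 130 (U = 57 + 73 = 130)
158 - 156*U = 158 - 156*130 = 158 - 20280 = -20122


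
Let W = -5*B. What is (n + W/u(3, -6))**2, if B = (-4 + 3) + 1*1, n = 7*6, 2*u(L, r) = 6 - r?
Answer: 1764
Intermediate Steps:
u(L, r) = 3 - r/2 (u(L, r) = (6 - r)/2 = 3 - r/2)
n = 42
B = 0 (B = -1 + 1 = 0)
W = 0 (W = -5*0 = 0)
(n + W/u(3, -6))**2 = (42 + 0/(3 - 1/2*(-6)))**2 = (42 + 0/(3 + 3))**2 = (42 + 0/6)**2 = (42 + 0*(1/6))**2 = (42 + 0)**2 = 42**2 = 1764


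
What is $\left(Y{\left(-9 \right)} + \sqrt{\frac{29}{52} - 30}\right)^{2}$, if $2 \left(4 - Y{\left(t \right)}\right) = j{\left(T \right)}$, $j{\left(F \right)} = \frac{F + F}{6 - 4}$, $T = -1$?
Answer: $\frac{\left(117 + i \sqrt{19903}\right)^{2}}{676} \approx -9.1923 + 48.835 i$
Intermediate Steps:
$j{\left(F \right)} = F$ ($j{\left(F \right)} = \frac{2 F}{2} = 2 F \frac{1}{2} = F$)
$Y{\left(t \right)} = \frac{9}{2}$ ($Y{\left(t \right)} = 4 - - \frac{1}{2} = 4 + \frac{1}{2} = \frac{9}{2}$)
$\left(Y{\left(-9 \right)} + \sqrt{\frac{29}{52} - 30}\right)^{2} = \left(\frac{9}{2} + \sqrt{\frac{29}{52} - 30}\right)^{2} = \left(\frac{9}{2} + \sqrt{- \frac{1531}{52}}\right)^{2} = \left(\frac{9}{2} + \frac{i \sqrt{19903}}{26}\right)^{2}$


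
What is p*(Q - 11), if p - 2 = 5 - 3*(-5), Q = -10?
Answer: -462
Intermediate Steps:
p = 22 (p = 2 + (5 - 3*(-5)) = 2 + (5 + 15) = 2 + 20 = 22)
p*(Q - 11) = 22*(-10 - 11) = 22*(-21) = -462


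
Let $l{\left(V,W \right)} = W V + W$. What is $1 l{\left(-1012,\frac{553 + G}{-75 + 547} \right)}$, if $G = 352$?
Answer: $- \frac{914955}{472} \approx -1938.5$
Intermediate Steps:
$l{\left(V,W \right)} = W + V W$ ($l{\left(V,W \right)} = V W + W = W + V W$)
$1 l{\left(-1012,\frac{553 + G}{-75 + 547} \right)} = 1 \frac{553 + 352}{-75 + 547} \left(1 - 1012\right) = 1 \cdot \frac{905}{472} \left(-1011\right) = 1 \left(- \frac{914955}{472}\right) = - \frac{914955}{472}$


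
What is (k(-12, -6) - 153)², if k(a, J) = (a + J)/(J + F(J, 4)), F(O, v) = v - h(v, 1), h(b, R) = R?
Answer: 21609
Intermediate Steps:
F(O, v) = -1 + v (F(O, v) = v - 1*1 = v - 1 = -1 + v)
k(a, J) = (J + a)/(3 + J) (k(a, J) = (a + J)/(J + (-1 + 4)) = (J + a)/(J + 3) = (J + a)/(3 + J))
(k(-12, -6) - 153)² = ((-6 - 12)/(3 - 6) - 153)² = (-18/(-3) - 153)² = (-⅓*(-18) - 153)² = (6 - 153)² = (-147)² = 21609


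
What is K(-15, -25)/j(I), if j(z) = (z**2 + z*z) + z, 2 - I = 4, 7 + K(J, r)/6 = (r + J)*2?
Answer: -87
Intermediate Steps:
K(J, r) = -42 + 12*J + 12*r (K(J, r) = -42 + 6*((r + J)*2) = -42 + 6*((J + r)*2) = -42 + 6*(2*J + 2*r) = -42 + (12*J + 12*r) = -42 + 12*J + 12*r)
I = -2 (I = 2 - 1*4 = 2 - 4 = -2)
j(z) = z + 2*z**2 (j(z) = (z**2 + z**2) + z = 2*z**2 + z = z + 2*z**2)
K(-15, -25)/j(I) = (-42 + 12*(-15) + 12*(-25))/((-2*(1 + 2*(-2)))) = (-42 - 180 - 300)/((-2*(1 - 4))) = -522/((-2*(-3))) = -522/6 = -522*1/6 = -87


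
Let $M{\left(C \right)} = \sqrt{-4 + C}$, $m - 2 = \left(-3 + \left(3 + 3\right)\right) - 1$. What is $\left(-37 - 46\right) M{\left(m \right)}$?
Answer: $0$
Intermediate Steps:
$m = 4$ ($m = 2 + \left(\left(-3 + \left(3 + 3\right)\right) - 1\right) = 2 + \left(\left(-3 + 6\right) - 1\right) = 2 + \left(3 - 1\right) = 2 + 2 = 4$)
$\left(-37 - 46\right) M{\left(m \right)} = \left(-37 - 46\right) \sqrt{-4 + 4} = - 83 \sqrt{0} = \left(-83\right) 0 = 0$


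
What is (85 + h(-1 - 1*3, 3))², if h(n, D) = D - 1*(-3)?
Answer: 8281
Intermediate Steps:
h(n, D) = 3 + D (h(n, D) = D + 3 = 3 + D)
(85 + h(-1 - 1*3, 3))² = (85 + (3 + 3))² = (85 + 6)² = 91² = 8281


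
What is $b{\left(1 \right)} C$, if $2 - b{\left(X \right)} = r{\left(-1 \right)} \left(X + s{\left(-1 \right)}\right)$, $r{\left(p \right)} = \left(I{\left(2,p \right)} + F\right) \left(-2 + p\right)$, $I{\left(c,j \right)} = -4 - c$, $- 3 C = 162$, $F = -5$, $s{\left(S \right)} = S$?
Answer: $-108$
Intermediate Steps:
$C = -54$ ($C = \left(- \frac{1}{3}\right) 162 = -54$)
$r{\left(p \right)} = 22 - 11 p$ ($r{\left(p \right)} = \left(\left(-4 - 2\right) - 5\right) \left(-2 + p\right) = \left(-6 - 5\right) \left(-2 + p\right) = - 11 \left(-2 + p\right) = 22 - 11 p$)
$b{\left(X \right)} = 35 - 33 X$ ($b{\left(X \right)} = 2 - \left(22 - -11\right) \left(X - 1\right) = 2 - \left(22 + 11\right) \left(-1 + X\right) = 2 - 33 \left(-1 + X\right) = 2 - \left(-33 + 33 X\right) = 35 - 33 X$)
$b{\left(1 \right)} C = \left(35 - 33\right) \left(-54\right) = 2 \left(-54\right) = -108$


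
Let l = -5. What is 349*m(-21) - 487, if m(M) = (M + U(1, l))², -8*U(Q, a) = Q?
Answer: 9936621/64 ≈ 1.5526e+5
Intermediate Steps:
U(Q, a) = -Q/8
m(M) = (-⅛ + M)² (m(M) = (M - ⅛*1)² = (M - ⅛)² = (-⅛ + M)²)
349*m(-21) - 487 = 349*((-1 + 8*(-21))²/64) - 487 = 349*((-1 - 168)²/64) - 487 = 349*((1/64)*(-169)²) - 487 = 349*((1/64)*28561) - 487 = 349*(28561/64) - 487 = 9967789/64 - 487 = 9936621/64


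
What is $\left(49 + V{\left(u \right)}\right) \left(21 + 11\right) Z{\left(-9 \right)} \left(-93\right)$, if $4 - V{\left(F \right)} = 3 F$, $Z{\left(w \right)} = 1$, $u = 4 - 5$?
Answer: $-166656$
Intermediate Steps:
$u = -1$ ($u = 4 - 5 = -1$)
$V{\left(F \right)} = 4 - 3 F$
$\left(49 + V{\left(u \right)}\right) \left(21 + 11\right) Z{\left(-9 \right)} \left(-93\right) = \left(49 + \left(4 - -3\right)\right) \left(21 + 11\right) 1 \left(-93\right) = \left(49 + \left(4 + 3\right)\right) 32 \cdot 1 \left(-93\right) = \left(49 + 7\right) 32 \cdot 1 \left(-93\right) = 56 \cdot 32 \cdot 1 \left(-93\right) = 1792 \cdot 1 \left(-93\right) = 1792 \left(-93\right) = -166656$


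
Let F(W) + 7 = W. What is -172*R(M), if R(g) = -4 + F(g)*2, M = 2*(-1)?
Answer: 3784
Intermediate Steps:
F(W) = -7 + W
M = -2
R(g) = -18 + 2*g (R(g) = -4 + (-7 + g)*2 = -4 + (-14 + 2*g) = -18 + 2*g)
-172*R(M) = -172*(-18 + 2*(-2)) = -172*(-18 - 4) = -172*(-22) = 3784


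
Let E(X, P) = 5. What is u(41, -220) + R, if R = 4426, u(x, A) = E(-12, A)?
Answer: 4431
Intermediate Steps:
u(x, A) = 5
u(41, -220) + R = 5 + 4426 = 4431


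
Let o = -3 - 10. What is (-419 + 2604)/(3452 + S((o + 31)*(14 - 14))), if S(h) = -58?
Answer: 2185/3394 ≈ 0.64378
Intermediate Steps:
o = -13
(-419 + 2604)/(3452 + S((o + 31)*(14 - 14))) = (-419 + 2604)/(3452 - 58) = 2185/3394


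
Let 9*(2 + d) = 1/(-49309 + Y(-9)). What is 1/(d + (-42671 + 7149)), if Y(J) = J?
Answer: -443862/15767753689 ≈ -2.8150e-5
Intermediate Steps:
d = -887725/443862 (d = -2 + 1/(9*(-49309 - 9)) = -2 + (1/9)/(-49318) = -2 + (1/9)*(-1/49318) = -2 - 1/443862 = -887725/443862 ≈ -2.0000)
1/(d + (-42671 + 7149)) = 1/(-887725/443862 + (-42671 + 7149)) = 1/(-887725/443862 - 35522) = 1/(-15767753689/443862) = -443862/15767753689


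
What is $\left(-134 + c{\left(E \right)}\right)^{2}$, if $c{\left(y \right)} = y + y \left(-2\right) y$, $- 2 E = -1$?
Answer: $17956$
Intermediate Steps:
$E = \frac{1}{2}$ ($E = \left(- \frac{1}{2}\right) \left(-1\right) = \frac{1}{2} \approx 0.5$)
$c{\left(y \right)} = y - 2 y^{2}$ ($c{\left(y \right)} = y + - 2 y y = y - 2 y^{2}$)
$\left(-134 + c{\left(E \right)}\right)^{2} = \left(-134 + \frac{1 - 1}{2}\right)^{2} = \left(-134 + \frac{1}{2} \cdot 0\right)^{2} = \left(-134 + 0\right)^{2} = \left(-134\right)^{2} = 17956$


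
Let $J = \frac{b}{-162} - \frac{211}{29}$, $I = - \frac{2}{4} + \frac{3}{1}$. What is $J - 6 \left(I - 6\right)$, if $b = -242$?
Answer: $\frac{35747}{2349} \approx 15.218$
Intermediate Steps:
$I = \frac{5}{2}$ ($I = \left(-2\right) \frac{1}{4} + 3 \cdot 1 = - \frac{1}{2} + 3 = \frac{5}{2} \approx 2.5$)
$J = - \frac{13582}{2349}$ ($J = - \frac{242}{-162} - \frac{211}{29} = \left(-242\right) \left(- \frac{1}{162}\right) - \frac{211}{29} = \frac{121}{81} - \frac{211}{29} = - \frac{13582}{2349} \approx -5.782$)
$J - 6 \left(I - 6\right) = - \frac{13582}{2349} - 6 \left(\frac{5}{2} - 6\right) = - \frac{13582}{2349} - 6 \left(- \frac{7}{2}\right) = - \frac{13582}{2349} - -21 = - \frac{13582}{2349} + 21 = \frac{35747}{2349}$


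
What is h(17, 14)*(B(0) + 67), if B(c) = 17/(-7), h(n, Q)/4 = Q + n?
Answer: 56048/7 ≈ 8006.9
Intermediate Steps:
h(n, Q) = 4*Q + 4*n (h(n, Q) = 4*(Q + n) = 4*Q + 4*n)
B(c) = -17/7 (B(c) = 17*(-1/7) = -17/7)
h(17, 14)*(B(0) + 67) = (4*14 + 4*17)*(-17/7 + 67) = (56 + 68)*(452/7) = 124*(452/7) = 56048/7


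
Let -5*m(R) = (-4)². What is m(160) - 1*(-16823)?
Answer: 84099/5 ≈ 16820.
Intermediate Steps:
m(R) = -16/5 (m(R) = -⅕*(-4)² = -⅕*16 = -16/5)
m(160) - 1*(-16823) = -16/5 - 1*(-16823) = -16/5 + 16823 = 84099/5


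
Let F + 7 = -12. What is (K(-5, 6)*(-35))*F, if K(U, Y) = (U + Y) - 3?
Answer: -1330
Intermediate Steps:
F = -19 (F = -7 - 12 = -19)
K(U, Y) = -3 + U + Y
(K(-5, 6)*(-35))*F = ((-3 - 5 + 6)*(-35))*(-19) = -2*(-35)*(-19) = 70*(-19) = -1330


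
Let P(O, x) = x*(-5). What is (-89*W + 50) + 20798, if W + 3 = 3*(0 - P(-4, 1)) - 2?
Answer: 19958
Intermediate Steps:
P(O, x) = -5*x
W = 10 (W = -3 + (3*(0 - (-5)) - 2) = -3 + (3*(0 - 1*(-5)) - 2) = -3 + (3*(0 + 5) - 2) = -3 + (3*5 - 2) = -3 + (15 - 2) = -3 + 13 = 10)
(-89*W + 50) + 20798 = (-89*10 + 50) + 20798 = (-890 + 50) + 20798 = -840 + 20798 = 19958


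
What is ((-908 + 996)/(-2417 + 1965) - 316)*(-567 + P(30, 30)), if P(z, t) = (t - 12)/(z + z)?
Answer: 20248191/113 ≈ 1.7919e+5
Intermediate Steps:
P(z, t) = (-12 + t)/(2*z) (P(z, t) = (-12 + t)/((2*z)) = (-12 + t)*(1/(2*z)) = (-12 + t)/(2*z))
((-908 + 996)/(-2417 + 1965) - 316)*(-567 + P(30, 30)) = ((-908 + 996)/(-2417 + 1965) - 316)*(-567 + (½)*(-12 + 30)/30) = (88/(-452) - 316)*(-567 + (½)*(1/30)*18) = (88*(-1/452) - 316)*(-567 + 3/10) = (-22/113 - 316)*(-5667/10) = -35730/113*(-5667/10) = 20248191/113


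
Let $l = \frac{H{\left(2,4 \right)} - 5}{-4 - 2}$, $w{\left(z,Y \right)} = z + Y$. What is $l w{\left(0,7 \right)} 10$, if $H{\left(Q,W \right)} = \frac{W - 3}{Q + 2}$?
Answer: $\frac{665}{12} \approx 55.417$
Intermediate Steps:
$H{\left(Q,W \right)} = \frac{-3 + W}{2 + Q}$
$w{\left(z,Y \right)} = Y + z$
$l = \frac{19}{24}$ ($l = \frac{\frac{-3 + 4}{2 + 2} - 5}{-4 - 2} = \frac{\frac{1}{4} \cdot 1 - 5}{-6} = \left(\frac{1}{4} \cdot 1 - 5\right) \left(- \frac{1}{6}\right) = \left(\frac{1}{4} - 5\right) \left(- \frac{1}{6}\right) = \left(- \frac{19}{4}\right) \left(- \frac{1}{6}\right) = \frac{19}{24} \approx 0.79167$)
$l w{\left(0,7 \right)} 10 = \frac{19 \left(7 + 0\right)}{24} \cdot 10 = \frac{19}{24} \cdot 7 \cdot 10 = \frac{133}{24} \cdot 10 = \frac{665}{12}$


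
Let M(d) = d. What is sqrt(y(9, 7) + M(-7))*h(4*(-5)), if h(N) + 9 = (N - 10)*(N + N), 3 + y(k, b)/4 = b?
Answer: 3573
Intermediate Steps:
y(k, b) = -12 + 4*b
h(N) = -9 + 2*N*(-10 + N) (h(N) = -9 + (N - 10)*(N + N) = -9 + (-10 + N)*(2*N) = -9 + 2*N*(-10 + N))
sqrt(y(9, 7) + M(-7))*h(4*(-5)) = sqrt((-12 + 4*7) - 7)*(-9 - 80*(-5) + 2*(4*(-5))**2) = sqrt((-12 + 28) - 7)*(-9 - 20*(-20) + 2*(-20)**2) = sqrt(16 - 7)*(-9 + 400 + 2*400) = sqrt(9)*(-9 + 400 + 800) = 3*1191 = 3573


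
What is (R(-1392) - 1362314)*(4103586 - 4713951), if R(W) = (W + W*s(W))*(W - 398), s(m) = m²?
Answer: -2946866491094643390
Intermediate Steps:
R(W) = (-398 + W)*(W + W³) (R(W) = (W + W*W²)*(W - 398) = (W + W³)*(-398 + W) = (-398 + W)*(W + W³))
(R(-1392) - 1362314)*(4103586 - 4713951) = (-1392*(-398 - 1392 + (-1392)³ - 398*(-1392)²) - 1362314)*(4103586 - 4713951) = (-1392*(-398 - 1392 - 2697228288 - 398*1937664) - 1362314)*(-610365) = (-1392*(-398 - 1392 - 2697228288 - 771190272) - 1362314)*(-610365) = (-1392*(-3468420350) - 1362314)*(-610365) = (4828041127200 - 1362314)*(-610365) = 4828039764886*(-610365) = -2946866491094643390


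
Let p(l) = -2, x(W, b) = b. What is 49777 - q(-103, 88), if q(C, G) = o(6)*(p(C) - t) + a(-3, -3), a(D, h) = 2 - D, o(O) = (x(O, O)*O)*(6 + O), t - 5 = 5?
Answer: 54956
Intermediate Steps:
t = 10 (t = 5 + 5 = 10)
o(O) = O**2*(6 + O) (o(O) = (O*O)*(6 + O) = O**2*(6 + O))
q(C, G) = -5179 (q(C, G) = (6**2*(6 + 6))*(-2 - 1*10) + (2 - 1*(-3)) = (36*12)*(-2 - 10) + (2 + 3) = 432*(-12) + 5 = -5184 + 5 = -5179)
49777 - q(-103, 88) = 49777 - 1*(-5179) = 49777 + 5179 = 54956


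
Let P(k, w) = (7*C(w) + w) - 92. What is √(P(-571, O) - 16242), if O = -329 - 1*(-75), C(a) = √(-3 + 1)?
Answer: √(-16588 + 7*I*√2) ≈ 0.0384 + 128.79*I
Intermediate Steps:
C(a) = I*√2 (C(a) = √(-2) = I*√2)
O = -254 (O = -329 + 75 = -254)
P(k, w) = -92 + w + 7*I*√2 (P(k, w) = (7*(I*√2) + w) - 92 = (7*I*√2 + w) - 92 = (w + 7*I*√2) - 92 = -92 + w + 7*I*√2)
√(P(-571, O) - 16242) = √((-92 - 254 + 7*I*√2) - 16242) = √((-346 + 7*I*√2) - 16242) = √(-16588 + 7*I*√2)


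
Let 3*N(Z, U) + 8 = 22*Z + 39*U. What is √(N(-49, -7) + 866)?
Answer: √413 ≈ 20.322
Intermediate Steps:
N(Z, U) = -8/3 + 13*U + 22*Z/3 (N(Z, U) = -8/3 + (22*Z + 39*U)/3 = -8/3 + (13*U + 22*Z/3) = -8/3 + 13*U + 22*Z/3)
√(N(-49, -7) + 866) = √((-8/3 + 13*(-7) + (22/3)*(-49)) + 866) = √((-8/3 - 91 - 1078/3) + 866) = √(-453 + 866) = √413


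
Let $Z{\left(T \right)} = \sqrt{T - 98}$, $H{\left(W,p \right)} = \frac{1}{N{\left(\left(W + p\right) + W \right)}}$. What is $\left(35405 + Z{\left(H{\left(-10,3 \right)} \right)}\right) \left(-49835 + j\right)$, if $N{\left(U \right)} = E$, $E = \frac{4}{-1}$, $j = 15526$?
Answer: $-1214710145 - \frac{34309 i \sqrt{393}}{2} \approx -1.2147 \cdot 10^{9} - 3.4007 \cdot 10^{5} i$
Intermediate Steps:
$E = -4$ ($E = 4 \left(-1\right) = -4$)
$N{\left(U \right)} = -4$
$H{\left(W,p \right)} = - \frac{1}{4}$ ($H{\left(W,p \right)} = \frac{1}{-4} = - \frac{1}{4}$)
$Z{\left(T \right)} = \sqrt{-98 + T}$
$\left(35405 + Z{\left(H{\left(-10,3 \right)} \right)}\right) \left(-49835 + j\right) = \left(35405 + \sqrt{-98 - \frac{1}{4}}\right) \left(-49835 + 15526\right) = \left(35405 + \sqrt{- \frac{393}{4}}\right) \left(-34309\right) = \left(35405 + \frac{i \sqrt{393}}{2}\right) \left(-34309\right) = -1214710145 - \frac{34309 i \sqrt{393}}{2}$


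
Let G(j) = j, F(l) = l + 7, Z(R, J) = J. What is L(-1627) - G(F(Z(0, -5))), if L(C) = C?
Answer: -1629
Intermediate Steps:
F(l) = 7 + l
L(-1627) - G(F(Z(0, -5))) = -1627 - (7 - 5) = -1627 - 1*2 = -1627 - 2 = -1629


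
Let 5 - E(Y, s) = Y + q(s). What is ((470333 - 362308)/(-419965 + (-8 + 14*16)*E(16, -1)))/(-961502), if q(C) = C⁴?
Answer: 108025/406289400614 ≈ 2.6588e-7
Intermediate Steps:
E(Y, s) = 5 - Y - s⁴ (E(Y, s) = 5 - (Y + s⁴) = 5 + (-Y - s⁴) = 5 - Y - s⁴)
((470333 - 362308)/(-419965 + (-8 + 14*16)*E(16, -1)))/(-961502) = ((470333 - 362308)/(-419965 + (-8 + 14*16)*(5 - 1*16 - 1*(-1)⁴)))/(-961502) = (108025/(-419965 + (-8 + 224)*(5 - 16 - 1*1)))*(-1/961502) = (108025/(-419965 + 216*(5 - 16 - 1)))*(-1/961502) = (108025/(-419965 + 216*(-12)))*(-1/961502) = (108025/(-419965 - 2592))*(-1/961502) = (108025/(-422557))*(-1/961502) = (108025*(-1/422557))*(-1/961502) = -108025/422557*(-1/961502) = 108025/406289400614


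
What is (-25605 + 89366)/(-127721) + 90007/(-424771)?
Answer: -38579607778/54252176891 ≈ -0.71112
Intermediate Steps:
(-25605 + 89366)/(-127721) + 90007/(-424771) = 63761*(-1/127721) + 90007*(-1/424771) = -63761/127721 - 90007/424771 = -38579607778/54252176891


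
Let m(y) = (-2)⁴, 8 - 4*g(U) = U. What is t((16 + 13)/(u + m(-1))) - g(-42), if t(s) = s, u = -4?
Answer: -121/12 ≈ -10.083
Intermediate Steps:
g(U) = 2 - U/4
m(y) = 16
t((16 + 13)/(u + m(-1))) - g(-42) = (16 + 13)/(-4 + 16) - (2 - ¼*(-42)) = 29/12 - (2 + 21/2) = 29*(1/12) - 1*25/2 = 29/12 - 25/2 = -121/12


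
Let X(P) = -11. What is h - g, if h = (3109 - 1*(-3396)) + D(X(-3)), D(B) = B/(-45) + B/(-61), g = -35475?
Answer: 115236266/2745 ≈ 41980.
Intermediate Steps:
D(B) = -106*B/2745 (D(B) = B*(-1/45) + B*(-1/61) = -B/45 - B/61 = -106*B/2745)
h = 17857391/2745 (h = (3109 - 1*(-3396)) - 106/2745*(-11) = (3109 + 3396) + 1166/2745 = 6505 + 1166/2745 = 17857391/2745 ≈ 6505.4)
h - g = 17857391/2745 - 1*(-35475) = 17857391/2745 + 35475 = 115236266/2745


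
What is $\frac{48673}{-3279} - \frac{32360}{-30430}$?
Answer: $- \frac{137501095}{9977997} \approx -13.78$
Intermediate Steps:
$\frac{48673}{-3279} - \frac{32360}{-30430} = 48673 \left(- \frac{1}{3279}\right) - - \frac{3236}{3043} = - \frac{48673}{3279} + \frac{3236}{3043} = - \frac{137501095}{9977997}$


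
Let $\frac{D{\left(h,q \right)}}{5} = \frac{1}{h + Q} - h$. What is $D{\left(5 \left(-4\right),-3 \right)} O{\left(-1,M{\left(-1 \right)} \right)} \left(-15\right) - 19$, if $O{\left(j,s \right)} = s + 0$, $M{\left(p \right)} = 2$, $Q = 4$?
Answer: $- \frac{24077}{8} \approx -3009.6$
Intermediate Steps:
$O{\left(j,s \right)} = s$
$D{\left(h,q \right)} = - 5 h + \frac{5}{4 + h}$ ($D{\left(h,q \right)} = 5 \left(\frac{1}{h + 4} - h\right) = 5 \left(\frac{1}{4 + h} - h\right) = - 5 h + \frac{5}{4 + h}$)
$D{\left(5 \left(-4\right),-3 \right)} O{\left(-1,M{\left(-1 \right)} \right)} \left(-15\right) - 19 = \frac{5 \left(1 - \left(5 \left(-4\right)\right)^{2} - 4 \cdot 5 \left(-4\right)\right)}{4 + 5 \left(-4\right)} 2 \left(-15\right) - 19 = \frac{5 \left(1 - \left(-20\right)^{2} - -80\right)}{4 - 20} \left(-30\right) - 19 = \frac{5 \left(1 - 400 + 80\right)}{-16} \left(-30\right) - 19 = 5 \left(- \frac{1}{16}\right) \left(1 - 400 + 80\right) \left(-30\right) - 19 = 5 \left(- \frac{1}{16}\right) \left(-319\right) \left(-30\right) - 19 = \frac{1595}{16} \left(-30\right) - 19 = - \frac{23925}{8} - 19 = - \frac{24077}{8}$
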